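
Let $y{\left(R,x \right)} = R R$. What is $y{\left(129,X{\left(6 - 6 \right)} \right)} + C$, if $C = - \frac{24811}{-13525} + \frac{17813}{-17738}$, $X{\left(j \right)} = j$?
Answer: $\frac{3992482411143}{239906450} \approx 16642.0$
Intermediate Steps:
$y{\left(R,x \right)} = R^{2}$
$C = \frac{199176693}{239906450}$ ($C = \left(-24811\right) \left(- \frac{1}{13525}\right) + 17813 \left(- \frac{1}{17738}\right) = \frac{24811}{13525} - \frac{17813}{17738} = \frac{199176693}{239906450} \approx 0.83023$)
$y{\left(129,X{\left(6 - 6 \right)} \right)} + C = 129^{2} + \frac{199176693}{239906450} = 16641 + \frac{199176693}{239906450} = \frac{3992482411143}{239906450}$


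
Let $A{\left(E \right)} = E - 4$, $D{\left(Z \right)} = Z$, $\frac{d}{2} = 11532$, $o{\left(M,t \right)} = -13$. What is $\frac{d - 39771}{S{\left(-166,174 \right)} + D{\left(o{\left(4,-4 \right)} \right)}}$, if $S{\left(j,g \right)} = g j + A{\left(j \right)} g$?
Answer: $\frac{16707}{58477} \approx 0.2857$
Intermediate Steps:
$d = 23064$ ($d = 2 \cdot 11532 = 23064$)
$A{\left(E \right)} = -4 + E$
$S{\left(j,g \right)} = g j + g \left(-4 + j\right)$ ($S{\left(j,g \right)} = g j + \left(-4 + j\right) g = g j + g \left(-4 + j\right)$)
$\frac{d - 39771}{S{\left(-166,174 \right)} + D{\left(o{\left(4,-4 \right)} \right)}} = \frac{23064 - 39771}{2 \cdot 174 \left(-2 - 166\right) - 13} = - \frac{16707}{2 \cdot 174 \left(-168\right) - 13} = - \frac{16707}{-58464 - 13} = - \frac{16707}{-58477} = \left(-16707\right) \left(- \frac{1}{58477}\right) = \frac{16707}{58477}$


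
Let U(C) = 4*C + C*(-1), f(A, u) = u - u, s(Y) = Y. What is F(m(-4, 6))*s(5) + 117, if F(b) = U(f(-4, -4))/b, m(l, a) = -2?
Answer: 117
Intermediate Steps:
f(A, u) = 0
U(C) = 3*C (U(C) = 4*C - C = 3*C)
F(b) = 0 (F(b) = (3*0)/b = 0/b = 0)
F(m(-4, 6))*s(5) + 117 = 0*5 + 117 = 0 + 117 = 117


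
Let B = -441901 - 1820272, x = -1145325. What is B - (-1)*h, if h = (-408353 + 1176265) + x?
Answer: -2639586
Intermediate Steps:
B = -2262173
h = -377413 (h = (-408353 + 1176265) - 1145325 = 767912 - 1145325 = -377413)
B - (-1)*h = -2262173 - (-1)*(-377413) = -2262173 - 1*377413 = -2262173 - 377413 = -2639586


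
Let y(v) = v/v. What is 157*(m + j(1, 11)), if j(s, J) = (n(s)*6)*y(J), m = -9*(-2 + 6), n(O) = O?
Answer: -4710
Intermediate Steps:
y(v) = 1
m = -36 (m = -9*4 = -36)
j(s, J) = 6*s (j(s, J) = (s*6)*1 = (6*s)*1 = 6*s)
157*(m + j(1, 11)) = 157*(-36 + 6*1) = 157*(-36 + 6) = 157*(-30) = -4710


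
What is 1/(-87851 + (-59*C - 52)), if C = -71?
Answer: -1/83714 ≈ -1.1945e-5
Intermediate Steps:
1/(-87851 + (-59*C - 52)) = 1/(-87851 + (-59*(-71) - 52)) = 1/(-87851 + (4189 - 52)) = 1/(-87851 + 4137) = 1/(-83714) = -1/83714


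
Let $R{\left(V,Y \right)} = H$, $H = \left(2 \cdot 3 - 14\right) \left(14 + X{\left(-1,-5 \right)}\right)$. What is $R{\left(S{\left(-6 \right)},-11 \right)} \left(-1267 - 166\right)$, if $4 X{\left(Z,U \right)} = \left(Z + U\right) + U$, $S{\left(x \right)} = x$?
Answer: $128970$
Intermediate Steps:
$X{\left(Z,U \right)} = \frac{U}{2} + \frac{Z}{4}$ ($X{\left(Z,U \right)} = \frac{\left(Z + U\right) + U}{4} = \frac{\left(U + Z\right) + U}{4} = \frac{Z + 2 U}{4} = \frac{U}{2} + \frac{Z}{4}$)
$H = -90$ ($H = \left(2 \cdot 3 - 14\right) \left(14 + \left(\frac{1}{2} \left(-5\right) + \frac{1}{4} \left(-1\right)\right)\right) = \left(6 - 14\right) \left(14 - \frac{11}{4}\right) = - 8 \left(14 - \frac{11}{4}\right) = \left(-8\right) \frac{45}{4} = -90$)
$R{\left(V,Y \right)} = -90$
$R{\left(S{\left(-6 \right)},-11 \right)} \left(-1267 - 166\right) = - 90 \left(-1267 - 166\right) = \left(-90\right) \left(-1433\right) = 128970$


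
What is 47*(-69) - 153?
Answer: -3396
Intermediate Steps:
47*(-69) - 153 = -3243 - 153 = -3396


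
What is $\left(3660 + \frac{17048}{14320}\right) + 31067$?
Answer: $\frac{62163461}{1790} \approx 34728.0$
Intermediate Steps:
$\left(3660 + \frac{17048}{14320}\right) + 31067 = \left(3660 + 17048 \cdot \frac{1}{14320}\right) + 31067 = \left(3660 + \frac{2131}{1790}\right) + 31067 = \frac{6553531}{1790} + 31067 = \frac{62163461}{1790}$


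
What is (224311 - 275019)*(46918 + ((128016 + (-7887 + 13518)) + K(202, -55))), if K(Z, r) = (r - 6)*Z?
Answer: -8531266044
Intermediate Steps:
K(Z, r) = Z*(-6 + r) (K(Z, r) = (-6 + r)*Z = Z*(-6 + r))
(224311 - 275019)*(46918 + ((128016 + (-7887 + 13518)) + K(202, -55))) = (224311 - 275019)*(46918 + ((128016 + (-7887 + 13518)) + 202*(-6 - 55))) = -50708*(46918 + ((128016 + 5631) + 202*(-61))) = -50708*(46918 + (133647 - 12322)) = -50708*(46918 + 121325) = -50708*168243 = -8531266044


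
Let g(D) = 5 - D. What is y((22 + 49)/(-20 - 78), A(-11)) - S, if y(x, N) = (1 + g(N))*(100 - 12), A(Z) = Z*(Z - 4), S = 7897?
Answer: -21889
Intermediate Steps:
A(Z) = Z*(-4 + Z)
y(x, N) = 528 - 88*N (y(x, N) = (1 + (5 - N))*(100 - 12) = (6 - N)*88 = 528 - 88*N)
y((22 + 49)/(-20 - 78), A(-11)) - S = (528 - (-968)*(-4 - 11)) - 1*7897 = (528 - (-968)*(-15)) - 7897 = (528 - 88*165) - 7897 = (528 - 14520) - 7897 = -13992 - 7897 = -21889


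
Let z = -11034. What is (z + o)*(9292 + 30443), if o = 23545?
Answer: 497124585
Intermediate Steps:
(z + o)*(9292 + 30443) = (-11034 + 23545)*(9292 + 30443) = 12511*39735 = 497124585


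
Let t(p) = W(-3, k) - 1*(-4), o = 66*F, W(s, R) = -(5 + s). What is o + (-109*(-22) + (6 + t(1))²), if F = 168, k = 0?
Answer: 13550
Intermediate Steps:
W(s, R) = -5 - s
o = 11088 (o = 66*168 = 11088)
t(p) = 2 (t(p) = (-5 - 1*(-3)) - 1*(-4) = (-5 + 3) + 4 = -2 + 4 = 2)
o + (-109*(-22) + (6 + t(1))²) = 11088 + (-109*(-22) + (6 + 2)²) = 11088 + (2398 + 8²) = 11088 + (2398 + 64) = 11088 + 2462 = 13550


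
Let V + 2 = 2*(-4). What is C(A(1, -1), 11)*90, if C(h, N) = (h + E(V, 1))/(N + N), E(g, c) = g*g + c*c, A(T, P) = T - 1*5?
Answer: 4365/11 ≈ 396.82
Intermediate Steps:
A(T, P) = -5 + T (A(T, P) = T - 5 = -5 + T)
V = -10 (V = -2 + 2*(-4) = -2 - 8 = -10)
E(g, c) = c² + g² (E(g, c) = g² + c² = c² + g²)
C(h, N) = (101 + h)/(2*N) (C(h, N) = (h + (1² + (-10)²))/(N + N) = (h + (1 + 100))/((2*N)) = (h + 101)*(1/(2*N)) = (101 + h)*(1/(2*N)) = (101 + h)/(2*N))
C(A(1, -1), 11)*90 = ((½)*(101 + (-5 + 1))/11)*90 = ((½)*(1/11)*(101 - 4))*90 = ((½)*(1/11)*97)*90 = (97/22)*90 = 4365/11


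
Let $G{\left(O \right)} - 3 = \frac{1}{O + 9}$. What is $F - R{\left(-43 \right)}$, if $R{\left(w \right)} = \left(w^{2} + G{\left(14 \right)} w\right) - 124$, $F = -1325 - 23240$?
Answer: $- \frac{601660}{23} \approx -26159.0$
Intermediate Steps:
$F = -24565$
$G{\left(O \right)} = 3 + \frac{1}{9 + O}$ ($G{\left(O \right)} = 3 + \frac{1}{O + 9} = 3 + \frac{1}{9 + O}$)
$R{\left(w \right)} = -124 + w^{2} + \frac{70 w}{23}$ ($R{\left(w \right)} = \left(w^{2} + \frac{28 + 3 \cdot 14}{9 + 14} w\right) - 124 = \left(w^{2} + \frac{28 + 42}{23} w\right) - 124 = \left(w^{2} + \frac{1}{23} \cdot 70 w\right) - 124 = \left(w^{2} + \frac{70 w}{23}\right) - 124 = -124 + w^{2} + \frac{70 w}{23}$)
$F - R{\left(-43 \right)} = -24565 - \left(-124 + \left(-43\right)^{2} + \frac{70}{23} \left(-43\right)\right) = -24565 - \left(-124 + 1849 - \frac{3010}{23}\right) = -24565 - \frac{36665}{23} = - \frac{601660}{23}$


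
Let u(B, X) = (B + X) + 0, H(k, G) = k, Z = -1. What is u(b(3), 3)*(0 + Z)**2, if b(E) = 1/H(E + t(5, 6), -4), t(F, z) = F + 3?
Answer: 34/11 ≈ 3.0909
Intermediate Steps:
t(F, z) = 3 + F
b(E) = 1/(8 + E) (b(E) = 1/(E + (3 + 5)) = 1/(E + 8) = 1/(8 + E))
u(B, X) = B + X
u(b(3), 3)*(0 + Z)**2 = (1/(8 + 3) + 3)*(0 - 1)**2 = (1/11 + 3)*(-1)**2 = (1/11 + 3)*1 = (34/11)*1 = 34/11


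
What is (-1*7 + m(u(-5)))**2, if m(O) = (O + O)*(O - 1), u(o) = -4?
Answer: 1089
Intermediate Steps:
m(O) = 2*O*(-1 + O) (m(O) = (2*O)*(-1 + O) = 2*O*(-1 + O))
(-1*7 + m(u(-5)))**2 = (-1*7 + 2*(-4)*(-1 - 4))**2 = (-7 + 2*(-4)*(-5))**2 = (-7 + 40)**2 = 33**2 = 1089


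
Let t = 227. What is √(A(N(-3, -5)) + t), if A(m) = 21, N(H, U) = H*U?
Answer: 2*√62 ≈ 15.748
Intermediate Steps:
√(A(N(-3, -5)) + t) = √(21 + 227) = √248 = 2*√62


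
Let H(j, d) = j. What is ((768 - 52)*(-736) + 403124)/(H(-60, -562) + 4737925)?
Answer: -123852/4737865 ≈ -0.026141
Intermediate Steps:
((768 - 52)*(-736) + 403124)/(H(-60, -562) + 4737925) = ((768 - 52)*(-736) + 403124)/(-60 + 4737925) = (716*(-736) + 403124)/4737865 = (-526976 + 403124)*(1/4737865) = -123852*1/4737865 = -123852/4737865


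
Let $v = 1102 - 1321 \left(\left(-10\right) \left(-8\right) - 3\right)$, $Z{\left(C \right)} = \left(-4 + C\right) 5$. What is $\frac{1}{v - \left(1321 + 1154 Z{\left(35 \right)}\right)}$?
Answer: $- \frac{1}{280806} \approx -3.5612 \cdot 10^{-6}$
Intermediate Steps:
$Z{\left(C \right)} = -20 + 5 C$
$v = -100615$ ($v = 1102 - 1321 \left(80 - 3\right) = 1102 - 101717 = -100615$)
$\frac{1}{v - \left(1321 + 1154 Z{\left(35 \right)}\right)} = \frac{1}{-100615 - \left(1321 + 1154 \left(-20 + 5 \cdot 35\right)\right)} = \frac{1}{-100615 - \left(1321 + 1154 \left(-20 + 175\right)\right)} = \frac{1}{-100615 - 180191} = \frac{1}{-280806} = - \frac{1}{280806}$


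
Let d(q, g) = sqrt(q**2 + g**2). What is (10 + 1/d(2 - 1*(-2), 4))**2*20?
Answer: 16005/8 + 50*sqrt(2) ≈ 2071.3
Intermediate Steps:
d(q, g) = sqrt(g**2 + q**2)
(10 + 1/d(2 - 1*(-2), 4))**2*20 = (10 + 1/(sqrt(4**2 + (2 - 1*(-2))**2)))**2*20 = (10 + 1/(sqrt(16 + (2 + 2)**2)))**2*20 = (10 + 1/(sqrt(16 + 4**2)))**2*20 = (10 + 1/(sqrt(16 + 16)))**2*20 = (10 + 1/(sqrt(32)))**2*20 = (10 + 1/(4*sqrt(2)))**2*20 = (10 + sqrt(2)/8)**2*20 = 20*(10 + sqrt(2)/8)**2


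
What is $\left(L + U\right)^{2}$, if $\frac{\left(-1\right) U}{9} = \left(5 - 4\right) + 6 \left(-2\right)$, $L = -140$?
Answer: $1681$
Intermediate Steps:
$U = 99$ ($U = - 9 \left(\left(5 - 4\right) + 6 \left(-2\right)\right) = - 9 \left(\left(5 - 4\right) - 12\right) = - 9 \left(1 - 12\right) = \left(-9\right) \left(-11\right) = 99$)
$\left(L + U\right)^{2} = \left(-140 + 99\right)^{2} = \left(-41\right)^{2} = 1681$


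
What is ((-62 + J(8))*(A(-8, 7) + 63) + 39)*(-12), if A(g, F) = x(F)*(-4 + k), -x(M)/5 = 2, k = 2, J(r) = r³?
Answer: -448668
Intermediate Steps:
x(M) = -10 (x(M) = -5*2 = -10)
A(g, F) = 20 (A(g, F) = -10*(-4 + 2) = -10*(-2) = 20)
((-62 + J(8))*(A(-8, 7) + 63) + 39)*(-12) = ((-62 + 8³)*(20 + 63) + 39)*(-12) = ((-62 + 512)*83 + 39)*(-12) = (450*83 + 39)*(-12) = (37350 + 39)*(-12) = 37389*(-12) = -448668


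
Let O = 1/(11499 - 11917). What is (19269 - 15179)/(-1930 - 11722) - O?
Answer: -211996/713317 ≈ -0.29720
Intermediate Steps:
O = -1/418 (O = 1/(-418) = -1/418 ≈ -0.0023923)
(19269 - 15179)/(-1930 - 11722) - O = (19269 - 15179)/(-1930 - 11722) - 1*(-1/418) = 4090/(-13652) + 1/418 = 4090*(-1/13652) + 1/418 = -2045/6826 + 1/418 = -211996/713317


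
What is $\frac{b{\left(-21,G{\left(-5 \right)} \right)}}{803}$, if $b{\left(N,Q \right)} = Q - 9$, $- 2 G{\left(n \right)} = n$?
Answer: $- \frac{13}{1606} \approx -0.0080946$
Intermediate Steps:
$G{\left(n \right)} = - \frac{n}{2}$
$b{\left(N,Q \right)} = -9 + Q$
$\frac{b{\left(-21,G{\left(-5 \right)} \right)}}{803} = \frac{-9 - - \frac{5}{2}}{803} = \left(-9 + \frac{5}{2}\right) \frac{1}{803} = \left(- \frac{13}{2}\right) \frac{1}{803} = - \frac{13}{1606}$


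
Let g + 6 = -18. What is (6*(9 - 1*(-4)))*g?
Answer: -1872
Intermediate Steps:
g = -24 (g = -6 - 18 = -24)
(6*(9 - 1*(-4)))*g = (6*(9 - 1*(-4)))*(-24) = (6*(9 + 4))*(-24) = (6*13)*(-24) = 78*(-24) = -1872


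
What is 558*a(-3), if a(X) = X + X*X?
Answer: 3348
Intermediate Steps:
a(X) = X + X²
558*a(-3) = 558*(-3*(1 - 3)) = 558*(-3*(-2)) = 558*6 = 3348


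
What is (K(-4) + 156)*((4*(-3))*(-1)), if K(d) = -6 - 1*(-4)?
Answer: 1848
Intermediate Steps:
K(d) = -2 (K(d) = -6 + 4 = -2)
(K(-4) + 156)*((4*(-3))*(-1)) = (-2 + 156)*((4*(-3))*(-1)) = 154*(-12*(-1)) = 154*12 = 1848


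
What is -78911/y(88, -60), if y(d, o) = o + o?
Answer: 78911/120 ≈ 657.59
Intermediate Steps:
y(d, o) = 2*o
-78911/y(88, -60) = -78911/(2*(-60)) = -78911/(-120) = -78911*(-1/120) = 78911/120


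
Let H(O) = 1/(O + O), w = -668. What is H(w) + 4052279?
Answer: 5413844743/1336 ≈ 4.0523e+6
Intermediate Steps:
H(O) = 1/(2*O)
H(w) + 4052279 = (½)/(-668) + 4052279 = (½)*(-1/668) + 4052279 = -1/1336 + 4052279 = 5413844743/1336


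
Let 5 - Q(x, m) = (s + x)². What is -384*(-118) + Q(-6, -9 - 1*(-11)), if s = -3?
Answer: 45236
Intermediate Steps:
Q(x, m) = 5 - (-3 + x)²
-384*(-118) + Q(-6, -9 - 1*(-11)) = -384*(-118) + (5 - (-3 - 6)²) = 45312 + (5 - 1*(-9)²) = 45312 + (5 - 1*81) = 45312 + (5 - 81) = 45312 - 76 = 45236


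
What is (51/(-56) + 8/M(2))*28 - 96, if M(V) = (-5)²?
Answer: -5627/50 ≈ -112.54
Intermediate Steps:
M(V) = 25
(51/(-56) + 8/M(2))*28 - 96 = (51/(-56) + 8/25)*28 - 96 = (51*(-1/56) + 8*(1/25))*28 - 96 = (-51/56 + 8/25)*28 - 96 = -827/1400*28 - 96 = -827/50 - 96 = -5627/50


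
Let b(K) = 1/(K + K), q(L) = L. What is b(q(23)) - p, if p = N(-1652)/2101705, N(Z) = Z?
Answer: 2177697/96678430 ≈ 0.022525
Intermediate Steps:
b(K) = 1/(2*K)
p = -1652/2101705 ≈ -0.00078603
b(q(23)) - p = (½)/23 - 1*(-1652/2101705) = (½)*(1/23) + 1652/2101705 = 1/46 + 1652/2101705 = 2177697/96678430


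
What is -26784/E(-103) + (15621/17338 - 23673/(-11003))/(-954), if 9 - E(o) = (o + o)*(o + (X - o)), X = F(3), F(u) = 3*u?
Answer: -20064312968045/1395291882396 ≈ -14.380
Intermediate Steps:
X = 9 (X = 3*3 = 9)
E(o) = 9 - 18*o (E(o) = 9 - (o + o)*(o + (9 - o)) = 9 - 2*o*9 = 9 - 18*o)
-26784/E(-103) + (15621/17338 - 23673/(-11003))/(-954) = -26784/(9 - 18*(-103)) + (15621/17338 - 23673/(-11003))/(-954) = -26784/(9 + 1854) + (15621*(1/17338) - 23673*(-1/11003))*(-1/954) = -26784/1863 + (15621/17338 + 23673/11003)*(-1/954) = -26784*1/1863 + (582320337/190770014)*(-1/954) = -992/69 - 194106779/60664864452 = -20064312968045/1395291882396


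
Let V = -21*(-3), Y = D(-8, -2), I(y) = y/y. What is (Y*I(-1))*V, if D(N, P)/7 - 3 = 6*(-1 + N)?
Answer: -22491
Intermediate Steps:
I(y) = 1
D(N, P) = -21 + 42*N (D(N, P) = 21 + 7*(6*(-1 + N)) = 21 + 7*(-6 + 6*N) = 21 + (-42 + 42*N) = -21 + 42*N)
Y = -357 (Y = -21 + 42*(-8) = -21 - 336 = -357)
V = 63
(Y*I(-1))*V = -357*1*63 = -357*63 = -22491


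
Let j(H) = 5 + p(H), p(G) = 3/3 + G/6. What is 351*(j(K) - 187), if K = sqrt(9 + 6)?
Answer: -63531 + 117*sqrt(15)/2 ≈ -63304.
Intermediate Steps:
p(G) = 1 + G/6 (p(G) = 3*(1/3) + G*(1/6) = 1 + G/6)
K = sqrt(15) ≈ 3.8730
j(H) = 6 + H/6 (j(H) = 5 + (1 + H/6) = 6 + H/6)
351*(j(K) - 187) = 351*((6 + sqrt(15)/6) - 187) = 351*(-181 + sqrt(15)/6) = -63531 + 117*sqrt(15)/2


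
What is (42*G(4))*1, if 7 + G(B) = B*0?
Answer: -294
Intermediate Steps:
G(B) = -7 (G(B) = -7 + B*0 = -7 + 0 = -7)
(42*G(4))*1 = (42*(-7))*1 = -294*1 = -294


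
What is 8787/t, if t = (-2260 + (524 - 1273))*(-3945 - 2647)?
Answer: 2929/6611776 ≈ 0.00044300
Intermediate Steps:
t = 19835328 (t = (-2260 - 749)*(-6592) = -3009*(-6592) = 19835328)
8787/t = 8787/19835328 = 8787*(1/19835328) = 2929/6611776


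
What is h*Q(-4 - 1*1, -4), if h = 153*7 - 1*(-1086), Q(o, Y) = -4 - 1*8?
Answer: -25884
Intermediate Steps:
Q(o, Y) = -12 (Q(o, Y) = -4 - 8 = -12)
h = 2157 (h = 1071 + 1086 = 2157)
h*Q(-4 - 1*1, -4) = 2157*(-12) = -25884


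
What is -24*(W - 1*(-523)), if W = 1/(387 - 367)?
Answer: -62766/5 ≈ -12553.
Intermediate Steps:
W = 1/20 ≈ 0.050000
-24*(W - 1*(-523)) = -24*(1/20 - 1*(-523)) = -24*(1/20 + 523) = -24*10461/20 = -62766/5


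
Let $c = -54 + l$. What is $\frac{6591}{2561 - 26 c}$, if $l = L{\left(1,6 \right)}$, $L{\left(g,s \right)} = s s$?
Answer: $\frac{507}{233} \approx 2.176$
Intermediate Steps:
$L{\left(g,s \right)} = s^{2}$
$l = 36$ ($l = 6^{2} = 36$)
$c = -18$ ($c = -54 + 36 = -18$)
$\frac{6591}{2561 - 26 c} = \frac{6591}{2561 - -468} = \frac{6591}{2561 + 468} = \frac{6591}{3029} = 6591 \cdot \frac{1}{3029} = \frac{507}{233}$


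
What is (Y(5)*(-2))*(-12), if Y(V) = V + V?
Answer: 240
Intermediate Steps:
Y(V) = 2*V
(Y(5)*(-2))*(-12) = ((2*5)*(-2))*(-12) = (10*(-2))*(-12) = -20*(-12) = 240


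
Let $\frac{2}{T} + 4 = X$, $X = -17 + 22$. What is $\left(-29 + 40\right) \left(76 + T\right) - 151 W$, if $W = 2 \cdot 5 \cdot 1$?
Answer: $-652$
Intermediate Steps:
$X = 5$
$T = 2$ ($T = \frac{2}{-4 + 5} = \frac{2}{1} = 2 \cdot 1 = 2$)
$W = 10$ ($W = 10 \cdot 1 = 10$)
$\left(-29 + 40\right) \left(76 + T\right) - 151 W = \left(-29 + 40\right) \left(76 + 2\right) - 1510 = 11 \cdot 78 - 1510 = 858 - 1510 = -652$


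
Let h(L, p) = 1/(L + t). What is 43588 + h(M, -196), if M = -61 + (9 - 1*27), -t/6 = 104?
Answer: 30642363/703 ≈ 43588.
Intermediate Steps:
t = -624 (t = -6*104 = -624)
M = -79 (M = -61 + (9 - 27) = -61 - 18 = -79)
h(L, p) = 1/(-624 + L) (h(L, p) = 1/(L - 624) = 1/(-624 + L))
43588 + h(M, -196) = 43588 + 1/(-624 - 79) = 43588 + 1/(-703) = 43588 - 1/703 = 30642363/703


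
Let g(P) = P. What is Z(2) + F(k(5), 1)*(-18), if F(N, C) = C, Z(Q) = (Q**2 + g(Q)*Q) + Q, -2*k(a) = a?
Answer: -8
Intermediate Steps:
k(a) = -a/2
Z(Q) = Q + 2*Q**2 (Z(Q) = (Q**2 + Q*Q) + Q = (Q**2 + Q**2) + Q = 2*Q**2 + Q = Q + 2*Q**2)
Z(2) + F(k(5), 1)*(-18) = 2*(1 + 2*2) + 1*(-18) = 2*(1 + 4) - 18 = 2*5 - 18 = 10 - 18 = -8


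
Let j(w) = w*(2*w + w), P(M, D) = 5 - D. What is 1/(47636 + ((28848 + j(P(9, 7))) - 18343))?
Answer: 1/58153 ≈ 1.7196e-5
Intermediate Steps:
j(w) = 3*w² (j(w) = w*(3*w) = 3*w²)
1/(47636 + ((28848 + j(P(9, 7))) - 18343)) = 1/(47636 + ((28848 + 3*(5 - 1*7)²) - 18343)) = 1/(47636 + ((28848 + 3*(5 - 7)²) - 18343)) = 1/(47636 + ((28848 + 3*(-2)²) - 18343)) = 1/(47636 + ((28848 + 3*4) - 18343)) = 1/(47636 + ((28848 + 12) - 18343)) = 1/(47636 + (28860 - 18343)) = 1/(47636 + 10517) = 1/58153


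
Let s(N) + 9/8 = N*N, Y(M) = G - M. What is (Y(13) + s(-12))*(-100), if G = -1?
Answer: -25775/2 ≈ -12888.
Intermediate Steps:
Y(M) = -1 - M
s(N) = -9/8 + N**2 (s(N) = -9/8 + N*N = -9/8 + N**2)
(Y(13) + s(-12))*(-100) = ((-1 - 1*13) + (-9/8 + (-12)**2))*(-100) = ((-1 - 13) + (-9/8 + 144))*(-100) = (-14 + 1143/8)*(-100) = (1031/8)*(-100) = -25775/2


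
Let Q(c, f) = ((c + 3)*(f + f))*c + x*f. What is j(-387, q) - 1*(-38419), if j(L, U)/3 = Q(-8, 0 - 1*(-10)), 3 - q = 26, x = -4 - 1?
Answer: 40669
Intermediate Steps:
x = -5
q = -23 (q = 3 - 1*26 = 3 - 26 = -23)
Q(c, f) = -5*f + 2*c*f*(3 + c) (Q(c, f) = ((c + 3)*(f + f))*c - 5*f = ((3 + c)*(2*f))*c - 5*f = (2*f*(3 + c))*c - 5*f = 2*c*f*(3 + c) - 5*f = -5*f + 2*c*f*(3 + c))
j(L, U) = 2250 (j(L, U) = 3*((0 - 1*(-10))*(-5 + 2*(-8)**2 + 6*(-8))) = 3*((0 + 10)*(-5 + 2*64 - 48)) = 3*(10*(-5 + 128 - 48)) = 3*(10*75) = 3*750 = 2250)
j(-387, q) - 1*(-38419) = 2250 - 1*(-38419) = 2250 + 38419 = 40669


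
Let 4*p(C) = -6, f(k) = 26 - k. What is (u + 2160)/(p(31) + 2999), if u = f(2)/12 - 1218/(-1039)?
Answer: 4495072/6228805 ≈ 0.72166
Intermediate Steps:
p(C) = -3/2 (p(C) = (¼)*(-6) = -3/2)
u = 3296/1039 (u = (26 - 1*2)/12 - 1218/(-1039) = (26 - 2)*(1/12) - 1218*(-1/1039) = 24*(1/12) + 1218/1039 = 2 + 1218/1039 = 3296/1039 ≈ 3.1723)
(u + 2160)/(p(31) + 2999) = (3296/1039 + 2160)/(-3/2 + 2999) = 2247536/(1039*(5995/2)) = (2247536/1039)*(2/5995) = 4495072/6228805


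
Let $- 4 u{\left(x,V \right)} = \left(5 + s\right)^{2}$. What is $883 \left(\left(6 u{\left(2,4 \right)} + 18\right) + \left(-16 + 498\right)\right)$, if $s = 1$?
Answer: $393818$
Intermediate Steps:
$u{\left(x,V \right)} = -9$ ($u{\left(x,V \right)} = - \frac{\left(5 + 1\right)^{2}}{4} = - \frac{6^{2}}{4} = \left(- \frac{1}{4}\right) 36 = -9$)
$883 \left(\left(6 u{\left(2,4 \right)} + 18\right) + \left(-16 + 498\right)\right) = 883 \left(\left(6 \left(-9\right) + 18\right) + \left(-16 + 498\right)\right) = 883 \left(\left(-54 + 18\right) + 482\right) = 883 \left(-36 + 482\right) = 883 \cdot 446 = 393818$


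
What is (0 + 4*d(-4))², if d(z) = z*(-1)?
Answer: 256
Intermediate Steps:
d(z) = -z
(0 + 4*d(-4))² = (0 + 4*(-1*(-4)))² = (0 + 4*4)² = (0 + 16)² = 16² = 256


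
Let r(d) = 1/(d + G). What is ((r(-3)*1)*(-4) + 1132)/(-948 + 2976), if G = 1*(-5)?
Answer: 755/1352 ≈ 0.55843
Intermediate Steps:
G = -5
r(d) = 1/(-5 + d) (r(d) = 1/(d - 5) = 1/(-5 + d))
((r(-3)*1)*(-4) + 1132)/(-948 + 2976) = ((1/(-5 - 3))*(-4) + 1132)/(-948 + 2976) = ((1/(-8))*(-4) + 1132)/2028 = (-1/8*1*(-4) + 1132)*(1/2028) = (-1/8*(-4) + 1132)*(1/2028) = (1/2 + 1132)*(1/2028) = (2265/2)*(1/2028) = 755/1352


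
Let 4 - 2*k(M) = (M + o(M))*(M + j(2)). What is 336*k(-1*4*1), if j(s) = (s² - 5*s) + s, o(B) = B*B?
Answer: 16800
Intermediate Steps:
o(B) = B²
j(s) = s² - 4*s
k(M) = 2 - (-4 + M)*(M + M²)/2 (k(M) = 2 - (M + M²)*(M + 2*(-4 + 2))/2 = 2 - (M + M²)*(M + 2*(-2))/2 = 2 - (M + M²)*(M - 4)/2 = 2 - (M + M²)*(-4 + M)/2 = 2 - (-4 + M)*(M + M²)/2)
336*k(-1*4*1) = 336*(2 + 2*(-1*4*1) - (-1*4*1)³/2 + 3*(-1*4*1)²/2) = 336*(2 + 2*(-4*1) - (-4*1)³/2 + 3*(-4*1)²/2) = 336*(2 + 2*(-4) - ½*(-4)³ + (3/2)*(-4)²) = 336*(2 - 8 - ½*(-64) + (3/2)*16) = 336*(2 - 8 + 32 + 24) = 336*50 = 16800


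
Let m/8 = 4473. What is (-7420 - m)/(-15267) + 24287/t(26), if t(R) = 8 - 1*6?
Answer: 52982291/4362 ≈ 12146.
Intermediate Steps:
m = 35784 (m = 8*4473 = 35784)
t(R) = 2 (t(R) = 8 - 6 = 2)
(-7420 - m)/(-15267) + 24287/t(26) = (-7420 - 1*35784)/(-15267) + 24287/2 = (-7420 - 35784)*(-1/15267) + 24287*(½) = -43204*(-1/15267) + 24287/2 = 6172/2181 + 24287/2 = 52982291/4362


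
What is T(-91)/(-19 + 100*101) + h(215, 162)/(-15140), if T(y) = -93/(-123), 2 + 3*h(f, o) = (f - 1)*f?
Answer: -1584555379/1564419985 ≈ -1.0129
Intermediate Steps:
h(f, o) = -⅔ + f*(-1 + f)/3 (h(f, o) = -⅔ + ((f - 1)*f)/3 = -⅔ + ((-1 + f)*f)/3 = -⅔ + (f*(-1 + f))/3 = -⅔ + f*(-1 + f)/3)
T(y) = 31/41 (T(y) = -93*(-1/123) = 31/41)
T(-91)/(-19 + 100*101) + h(215, 162)/(-15140) = 31/(41*(-19 + 100*101)) + (-⅔ - ⅓*215 + (⅓)*215²)/(-15140) = 31/(41*(-19 + 10100)) + (-⅔ - 215/3 + (⅓)*46225)*(-1/15140) = (31/41)/10081 + (-⅔ - 215/3 + 46225/3)*(-1/15140) = (31/41)*(1/10081) + 15336*(-1/15140) = 31/413321 - 3834/3785 = -1584555379/1564419985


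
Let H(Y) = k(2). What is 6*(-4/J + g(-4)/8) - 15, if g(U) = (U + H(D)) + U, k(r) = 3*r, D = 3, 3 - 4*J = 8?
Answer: 27/10 ≈ 2.7000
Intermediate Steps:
J = -5/4 (J = ¾ - ¼*8 = ¾ - 2 = -5/4 ≈ -1.2500)
H(Y) = 6 (H(Y) = 3*2 = 6)
g(U) = 6 + 2*U (g(U) = (U + 6) + U = (6 + U) + U = 6 + 2*U)
6*(-4/J + g(-4)/8) - 15 = 6*(-4/(-5/4) + (6 + 2*(-4))/8) - 15 = 6*(-4*(-⅘) + (6 - 8)*(⅛)) - 15 = 6*(16/5 - 2*⅛) - 15 = 6*(16/5 - ¼) - 15 = 6*(59/20) - 15 = 177/10 - 15 = 27/10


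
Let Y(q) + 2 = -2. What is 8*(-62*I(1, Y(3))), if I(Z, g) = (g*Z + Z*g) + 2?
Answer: 2976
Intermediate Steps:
Y(q) = -4 (Y(q) = -2 - 2 = -4)
I(Z, g) = 2 + 2*Z*g (I(Z, g) = (Z*g + Z*g) + 2 = 2*Z*g + 2 = 2 + 2*Z*g)
8*(-62*I(1, Y(3))) = 8*(-62*(2 + 2*1*(-4))) = 8*(-62*(2 - 8)) = 8*(-62*(-6)) = 8*372 = 2976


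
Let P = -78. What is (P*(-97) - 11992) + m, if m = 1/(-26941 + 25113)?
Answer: -8090729/1828 ≈ -4426.0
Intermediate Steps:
m = -1/1828 (m = 1/(-1828) = -1/1828 ≈ -0.00054705)
(P*(-97) - 11992) + m = (-78*(-97) - 11992) - 1/1828 = (7566 - 11992) - 1/1828 = -4426 - 1/1828 = -8090729/1828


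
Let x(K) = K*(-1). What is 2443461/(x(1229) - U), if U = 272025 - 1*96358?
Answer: -2443461/176896 ≈ -13.813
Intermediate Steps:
x(K) = -K
U = 175667 (U = 272025 - 96358 = 175667)
2443461/(x(1229) - U) = 2443461/(-1*1229 - 1*175667) = 2443461/(-1229 - 175667) = 2443461/(-176896) = 2443461*(-1/176896) = -2443461/176896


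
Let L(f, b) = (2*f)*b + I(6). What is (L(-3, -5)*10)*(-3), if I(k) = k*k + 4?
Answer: -2100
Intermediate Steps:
I(k) = 4 + k**2 (I(k) = k**2 + 4 = 4 + k**2)
L(f, b) = 40 + 2*b*f (L(f, b) = (2*f)*b + (4 + 6**2) = 2*b*f + (4 + 36) = 2*b*f + 40 = 40 + 2*b*f)
(L(-3, -5)*10)*(-3) = ((40 + 2*(-5)*(-3))*10)*(-3) = ((40 + 30)*10)*(-3) = (70*10)*(-3) = 700*(-3) = -2100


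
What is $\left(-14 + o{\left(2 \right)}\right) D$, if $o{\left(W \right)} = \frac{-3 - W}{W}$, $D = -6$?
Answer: $99$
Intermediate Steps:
$o{\left(W \right)} = \frac{-3 - W}{W}$
$\left(-14 + o{\left(2 \right)}\right) D = \left(-14 + \frac{-3 - 2}{2}\right) \left(-6\right) = \left(-14 + \frac{1}{2} \left(-5\right)\right) \left(-6\right) = \left(-14 - \frac{5}{2}\right) \left(-6\right) = \left(- \frac{33}{2}\right) \left(-6\right) = 99$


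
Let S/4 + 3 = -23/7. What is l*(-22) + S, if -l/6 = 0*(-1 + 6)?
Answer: -176/7 ≈ -25.143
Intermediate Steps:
S = -176/7 (S = -12 + 4*(-23/7) = -12 - 92/7 = -176/7 ≈ -25.143)
l = 0 (l = -0*(-1 + 6) = -0*5 = -6*0 = 0)
l*(-22) + S = 0*(-22) - 176/7 = 0 - 176/7 = -176/7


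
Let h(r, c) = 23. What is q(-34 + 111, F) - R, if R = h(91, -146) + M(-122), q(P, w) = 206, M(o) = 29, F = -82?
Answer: 154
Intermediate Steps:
R = 52 (R = 23 + 29 = 52)
q(-34 + 111, F) - R = 206 - 1*52 = 206 - 52 = 154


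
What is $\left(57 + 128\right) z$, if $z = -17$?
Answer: $-3145$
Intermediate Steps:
$\left(57 + 128\right) z = \left(57 + 128\right) \left(-17\right) = 185 \left(-17\right) = -3145$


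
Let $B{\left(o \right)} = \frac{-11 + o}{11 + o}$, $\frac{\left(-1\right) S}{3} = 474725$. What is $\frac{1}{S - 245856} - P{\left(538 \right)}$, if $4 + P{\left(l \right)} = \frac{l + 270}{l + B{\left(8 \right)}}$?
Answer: $\frac{3875078275}{1551458799} \approx 2.4977$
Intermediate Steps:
$S = -1424175$ ($S = \left(-3\right) 474725 = -1424175$)
$B{\left(o \right)} = \frac{-11 + o}{11 + o}$
$P{\left(l \right)} = -4 + \frac{270 + l}{- \frac{3}{19} + l}$ ($P{\left(l \right)} = -4 + \frac{l + 270}{l + \frac{-11 + 8}{11 + 8}} = -4 + \frac{270 + l}{l + \frac{1}{19} \left(-3\right)} = -4 + \frac{270 + l}{l - \frac{3}{19}} = -4 + \frac{270 + l}{- \frac{3}{19} + l}$)
$\frac{1}{S - 245856} - P{\left(538 \right)} = \frac{1}{-1424175 - 245856} - \frac{3 \left(1714 - 10222\right)}{-3 + 19 \cdot 538} = \frac{1}{-1670031} - \frac{3 \left(1714 - 10222\right)}{-3 + 10222} = - \frac{1}{1670031} - 3 \cdot \frac{1}{10219} \left(-8508\right) = - \frac{1}{1670031} - - \frac{25524}{10219} = - \frac{1}{1670031} + \frac{25524}{10219} = \frac{3875078275}{1551458799}$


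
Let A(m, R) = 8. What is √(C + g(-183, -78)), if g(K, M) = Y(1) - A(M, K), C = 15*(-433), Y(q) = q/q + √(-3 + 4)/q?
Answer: I*√6501 ≈ 80.629*I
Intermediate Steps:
Y(q) = 1 + 1/q (Y(q) = 1 + √1/q = 1 + 1/q)
C = -6495
g(K, M) = -6 (g(K, M) = (1 + 1)/1 - 1*8 = 1*2 - 8 = 2 - 8 = -6)
√(C + g(-183, -78)) = √(-6495 - 6) = √(-6501) = I*√6501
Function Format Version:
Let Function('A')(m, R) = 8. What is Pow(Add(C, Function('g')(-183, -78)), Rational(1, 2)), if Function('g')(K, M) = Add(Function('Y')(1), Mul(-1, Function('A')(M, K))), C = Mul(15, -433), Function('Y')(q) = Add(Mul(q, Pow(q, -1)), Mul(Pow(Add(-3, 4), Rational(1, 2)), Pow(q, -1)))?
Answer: Mul(I, Pow(6501, Rational(1, 2))) ≈ Mul(80.629, I)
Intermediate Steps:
Function('Y')(q) = Add(1, Pow(q, -1)) (Function('Y')(q) = Add(1, Mul(Pow(1, Rational(1, 2)), Pow(q, -1))) = Add(1, Mul(1, Pow(q, -1))) = Add(1, Pow(q, -1)))
C = -6495
Function('g')(K, M) = -6 (Function('g')(K, M) = Add(Mul(Pow(1, -1), Add(1, 1)), Mul(-1, 8)) = Add(Mul(1, 2), -8) = Add(2, -8) = -6)
Pow(Add(C, Function('g')(-183, -78)), Rational(1, 2)) = Pow(Add(-6495, -6), Rational(1, 2)) = Pow(-6501, Rational(1, 2)) = Mul(I, Pow(6501, Rational(1, 2)))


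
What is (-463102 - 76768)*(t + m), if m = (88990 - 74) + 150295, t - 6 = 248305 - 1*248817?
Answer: -128869668350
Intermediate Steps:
t = -506 (t = 6 + (248305 - 1*248817) = 6 + (248305 - 248817) = 6 - 512 = -506)
m = 239211 (m = 88916 + 150295 = 239211)
(-463102 - 76768)*(t + m) = (-463102 - 76768)*(-506 + 239211) = -539870*238705 = -128869668350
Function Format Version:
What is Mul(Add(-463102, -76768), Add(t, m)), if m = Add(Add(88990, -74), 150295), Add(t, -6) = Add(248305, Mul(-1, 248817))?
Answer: -128869668350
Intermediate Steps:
t = -506 (t = Add(6, Add(248305, Mul(-1, 248817))) = Add(6, Add(248305, -248817)) = Add(6, -512) = -506)
m = 239211 (m = Add(88916, 150295) = 239211)
Mul(Add(-463102, -76768), Add(t, m)) = Mul(Add(-463102, -76768), Add(-506, 239211)) = Mul(-539870, 238705) = -128869668350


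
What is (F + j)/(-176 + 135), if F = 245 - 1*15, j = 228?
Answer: -458/41 ≈ -11.171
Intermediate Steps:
F = 230 (F = 245 - 15 = 230)
(F + j)/(-176 + 135) = (230 + 228)/(-176 + 135) = 458/(-41) = 458*(-1/41) = -458/41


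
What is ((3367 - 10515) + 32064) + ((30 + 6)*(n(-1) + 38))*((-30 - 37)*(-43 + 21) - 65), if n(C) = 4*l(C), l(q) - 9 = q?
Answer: 3575596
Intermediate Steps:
l(q) = 9 + q
n(C) = 36 + 4*C (n(C) = 4*(9 + C) = 36 + 4*C)
((3367 - 10515) + 32064) + ((30 + 6)*(n(-1) + 38))*((-30 - 37)*(-43 + 21) - 65) = ((3367 - 10515) + 32064) + ((30 + 6)*((36 + 4*(-1)) + 38))*((-30 - 37)*(-43 + 21) - 65) = (-7148 + 32064) + (36*((36 - 4) + 38))*(-67*(-22) - 65) = 24916 + (36*(32 + 38))*(1474 - 65) = 24916 + (36*70)*1409 = 24916 + 2520*1409 = 24916 + 3550680 = 3575596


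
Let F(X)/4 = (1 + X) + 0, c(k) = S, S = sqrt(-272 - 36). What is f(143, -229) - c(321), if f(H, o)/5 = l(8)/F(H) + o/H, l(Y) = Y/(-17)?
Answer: -1402195/175032 - 2*I*sqrt(77) ≈ -8.0111 - 17.55*I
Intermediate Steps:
S = 2*I*sqrt(77) (S = sqrt(-308) = 2*I*sqrt(77) ≈ 17.55*I)
c(k) = 2*I*sqrt(77)
l(Y) = -Y/17 (l(Y) = Y*(-1/17) = -Y/17)
F(X) = 4 + 4*X (F(X) = 4*((1 + X) + 0) = 4*(1 + X) = 4 + 4*X)
f(H, o) = -40/(17*(4 + 4*H)) + 5*o/H (f(H, o) = 5*((-1/17*8)/(4 + 4*H) + o/H) = 5*(-8/(17*(4 + 4*H)) + o/H) = -40/(17*(4 + 4*H)) + 5*o/H)
f(143, -229) - c(321) = (5/17)*(-2*143 + 17*(-229)*(1 + 143))/(143*(1 + 143)) - 2*I*sqrt(77) = (5/17)*(1/143)*(-286 + 17*(-229)*144)/144 - 2*I*sqrt(77) = (5/17)*(1/143)*(1/144)*(-286 - 560592) - 2*I*sqrt(77) = (5/17)*(1/143)*(1/144)*(-560878) - 2*I*sqrt(77) = -1402195/175032 - 2*I*sqrt(77)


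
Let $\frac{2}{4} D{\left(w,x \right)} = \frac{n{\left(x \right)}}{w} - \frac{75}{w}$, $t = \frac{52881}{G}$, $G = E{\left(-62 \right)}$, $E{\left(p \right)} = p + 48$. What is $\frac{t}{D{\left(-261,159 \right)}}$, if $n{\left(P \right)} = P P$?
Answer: $\frac{4600647}{235256} \approx 19.556$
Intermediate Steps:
$E{\left(p \right)} = 48 + p$
$G = -14$ ($G = 48 - 62 = -14$)
$n{\left(P \right)} = P^{2}$
$t = - \frac{52881}{14}$ ($t = \frac{52881}{-14} = 52881 \left(- \frac{1}{14}\right) = - \frac{52881}{14} \approx -3777.2$)
$D{\left(w,x \right)} = - \frac{150}{w} + \frac{2 x^{2}}{w}$ ($D{\left(w,x \right)} = 2 \left(\frac{x^{2}}{w} - \frac{75}{w}\right) = 2 \left(- \frac{75}{w} + \frac{x^{2}}{w}\right) = - \frac{150}{w} + \frac{2 x^{2}}{w}$)
$\frac{t}{D{\left(-261,159 \right)}} = - \frac{52881}{14 \frac{2 \left(-75 + 159^{2}\right)}{-261}} = - \frac{52881}{14 \cdot 2 \left(- \frac{1}{261}\right) \left(-75 + 25281\right)} = - \frac{52881}{14 \cdot 2 \left(- \frac{1}{261}\right) 25206} = - \frac{52881}{14 \left(- \frac{16804}{87}\right)} = \left(- \frac{52881}{14}\right) \left(- \frac{87}{16804}\right) = \frac{4600647}{235256}$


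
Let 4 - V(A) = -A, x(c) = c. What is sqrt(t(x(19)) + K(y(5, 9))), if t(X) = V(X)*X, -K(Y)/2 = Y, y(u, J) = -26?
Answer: sqrt(489) ≈ 22.113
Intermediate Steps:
V(A) = 4 + A (V(A) = 4 - (-1)*A = 4 + A)
K(Y) = -2*Y
t(X) = X*(4 + X) (t(X) = (4 + X)*X = X*(4 + X))
sqrt(t(x(19)) + K(y(5, 9))) = sqrt(19*(4 + 19) - 2*(-26)) = sqrt(19*23 + 52) = sqrt(437 + 52) = sqrt(489)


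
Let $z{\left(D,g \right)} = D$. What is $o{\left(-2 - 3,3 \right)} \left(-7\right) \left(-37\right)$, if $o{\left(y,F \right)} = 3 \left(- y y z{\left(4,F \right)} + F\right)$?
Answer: $-75369$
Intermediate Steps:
$o{\left(y,F \right)} = - 12 y^{2} + 3 F$ ($o{\left(y,F \right)} = 3 \left(- y y 4 + F\right) = 3 \left(- y^{2} \cdot 4 + F\right) = 3 \left(- 4 y^{2} + F\right) = 3 \left(F - 4 y^{2}\right) = - 12 y^{2} + 3 F$)
$o{\left(-2 - 3,3 \right)} \left(-7\right) \left(-37\right) = \left(- 12 \left(-2 - 3\right)^{2} + 3 \cdot 3\right) \left(-7\right) \left(-37\right) = \left(- 12 \left(-2 - 3\right)^{2} + 9\right) \left(-7\right) \left(-37\right) = \left(- 12 \left(-5\right)^{2} + 9\right) \left(-7\right) \left(-37\right) = \left(\left(-12\right) 25 + 9\right) \left(-7\right) \left(-37\right) = \left(-300 + 9\right) \left(-7\right) \left(-37\right) = \left(-291\right) \left(-7\right) \left(-37\right) = 2037 \left(-37\right) = -75369$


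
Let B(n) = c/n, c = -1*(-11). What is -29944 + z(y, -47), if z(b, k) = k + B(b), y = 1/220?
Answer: -27571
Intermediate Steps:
c = 11
y = 1/220 ≈ 0.0045455
B(n) = 11/n
z(b, k) = k + 11/b
-29944 + z(y, -47) = -29944 + (-47 + 11/(1/220)) = -29944 + (-47 + 11*220) = -29944 + (-47 + 2420) = -29944 + 2373 = -27571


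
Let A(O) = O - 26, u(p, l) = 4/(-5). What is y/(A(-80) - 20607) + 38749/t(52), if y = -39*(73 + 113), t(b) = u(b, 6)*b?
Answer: -4011531353/4308304 ≈ -931.12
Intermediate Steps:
u(p, l) = -⅘ (u(p, l) = 4*(-⅕) = -⅘)
t(b) = -4*b/5
A(O) = -26 + O
y = -7254 (y = -39*186 = -7254)
y/(A(-80) - 20607) + 38749/t(52) = -7254/((-26 - 80) - 20607) + 38749/((-⅘*52)) = -7254/(-106 - 20607) + 38749/(-208/5) = -7254/(-20713) + 38749*(-5/208) = -7254*(-1/20713) - 193745/208 = 7254/20713 - 193745/208 = -4011531353/4308304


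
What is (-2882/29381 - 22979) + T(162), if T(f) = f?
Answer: -60944469/2671 ≈ -22817.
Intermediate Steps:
(-2882/29381 - 22979) + T(162) = (-2882/29381 - 22979) + 162 = (-2882*1/29381 - 22979) + 162 = (-262/2671 - 22979) + 162 = -61377171/2671 + 162 = -60944469/2671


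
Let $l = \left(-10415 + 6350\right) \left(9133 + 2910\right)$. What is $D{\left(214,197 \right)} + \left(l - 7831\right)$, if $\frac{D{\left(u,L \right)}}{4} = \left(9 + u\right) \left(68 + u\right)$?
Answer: $-48711082$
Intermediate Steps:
$l = -48954795$ ($l = \left(-4065\right) 12043 = -48954795$)
$D{\left(u,L \right)} = 4 \left(9 + u\right) \left(68 + u\right)$
$D{\left(214,197 \right)} + \left(l - 7831\right) = \left(2448 + 4 \cdot 214^{2} + 308 \cdot 214\right) - 48962626 = \left(2448 + 4 \cdot 45796 + 65912\right) - 48962626 = \left(2448 + 183184 + 65912\right) - 48962626 = 251544 - 48962626 = -48711082$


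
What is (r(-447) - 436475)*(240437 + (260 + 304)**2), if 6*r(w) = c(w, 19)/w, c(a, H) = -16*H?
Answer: -326916526968659/1341 ≈ -2.4379e+11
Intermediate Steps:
r(w) = -152/(3*w) (r(w) = ((-16*19)/w)/6 = (-304/w)/6 = -152/(3*w))
(r(-447) - 436475)*(240437 + (260 + 304)**2) = (-152/3/(-447) - 436475)*(240437 + (260 + 304)**2) = (-152/3*(-1/447) - 436475)*(240437 + 564**2) = (152/1341 - 436475)*(240437 + 318096) = -585312823/1341*558533 = -326916526968659/1341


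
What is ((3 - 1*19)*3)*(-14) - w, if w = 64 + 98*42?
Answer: -3508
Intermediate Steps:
w = 4180 (w = 64 + 4116 = 4180)
((3 - 1*19)*3)*(-14) - w = ((3 - 1*19)*3)*(-14) - 1*4180 = ((3 - 19)*3)*(-14) - 4180 = -16*3*(-14) - 4180 = -48*(-14) - 4180 = 672 - 4180 = -3508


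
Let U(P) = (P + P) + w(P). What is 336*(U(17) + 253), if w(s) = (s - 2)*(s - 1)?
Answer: 177072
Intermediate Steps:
w(s) = (-1 + s)*(-2 + s) (w(s) = (-2 + s)*(-1 + s) = (-1 + s)*(-2 + s))
U(P) = 2 + P² - P (U(P) = (P + P) + (2 + P² - 3*P) = 2*P + (2 + P² - 3*P) = 2 + P² - P)
336*(U(17) + 253) = 336*((2 + 17² - 1*17) + 253) = 336*((2 + 289 - 17) + 253) = 336*(274 + 253) = 336*527 = 177072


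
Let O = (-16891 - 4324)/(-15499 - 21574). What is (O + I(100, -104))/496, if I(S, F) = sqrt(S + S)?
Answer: 21215/18388208 + 5*sqrt(2)/248 ≈ 0.029666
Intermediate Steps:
I(S, F) = sqrt(2)*sqrt(S) (I(S, F) = sqrt(2*S) = sqrt(2)*sqrt(S))
O = 21215/37073 (O = -21215/(-37073) = -21215*(-1/37073) = 21215/37073 ≈ 0.57225)
(O + I(100, -104))/496 = (21215/37073 + sqrt(2)*sqrt(100))/496 = (21215/37073 + sqrt(2)*10)*(1/496) = (21215/37073 + 10*sqrt(2))*(1/496) = 21215/18388208 + 5*sqrt(2)/248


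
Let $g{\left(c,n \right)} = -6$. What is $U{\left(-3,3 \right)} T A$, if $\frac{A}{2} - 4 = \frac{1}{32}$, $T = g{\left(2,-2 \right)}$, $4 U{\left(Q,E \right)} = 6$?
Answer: $- \frac{1161}{16} \approx -72.563$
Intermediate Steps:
$U{\left(Q,E \right)} = \frac{3}{2}$ ($U{\left(Q,E \right)} = \frac{1}{4} \cdot 6 = \frac{3}{2}$)
$T = -6$
$A = \frac{129}{16}$ ($A = 8 + \frac{2}{32} = 8 + 2 \cdot \frac{1}{32} = 8 + \frac{1}{16} = \frac{129}{16} \approx 8.0625$)
$U{\left(-3,3 \right)} T A = \frac{3}{2} \left(-6\right) \frac{129}{16} = \left(-9\right) \frac{129}{16} = - \frac{1161}{16}$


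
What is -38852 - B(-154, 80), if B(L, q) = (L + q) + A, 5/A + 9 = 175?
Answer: -6437153/166 ≈ -38778.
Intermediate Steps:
A = 5/166 (A = 5/(-9 + 175) = 5/166 ≈ 0.030120)
B(L, q) = 5/166 + L + q (B(L, q) = (L + q) + 5/166 = 5/166 + L + q)
-38852 - B(-154, 80) = -38852 - (5/166 - 154 + 80) = -38852 - 1*(-12279/166) = -38852 + 12279/166 = -6437153/166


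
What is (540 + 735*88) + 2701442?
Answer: 2766662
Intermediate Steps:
(540 + 735*88) + 2701442 = (540 + 64680) + 2701442 = 65220 + 2701442 = 2766662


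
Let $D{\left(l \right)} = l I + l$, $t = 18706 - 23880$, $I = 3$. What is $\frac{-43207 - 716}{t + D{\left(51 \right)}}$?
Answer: $\frac{43923}{4970} \approx 8.8376$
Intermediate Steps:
$t = -5174$ ($t = 18706 - 23880 = -5174$)
$D{\left(l \right)} = 4 l$ ($D{\left(l \right)} = l 3 + l = 3 l + l = 4 l$)
$\frac{-43207 - 716}{t + D{\left(51 \right)}} = \frac{-43207 - 716}{-5174 + 4 \cdot 51} = - \frac{43923}{-5174 + 204} = - \frac{43923}{-4970} = \left(-43923\right) \left(- \frac{1}{4970}\right) = \frac{43923}{4970}$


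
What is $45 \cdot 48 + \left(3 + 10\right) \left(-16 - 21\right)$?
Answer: $1679$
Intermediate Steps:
$45 \cdot 48 + \left(3 + 10\right) \left(-16 - 21\right) = 2160 + 13 \left(-37\right) = 2160 - 481 = 1679$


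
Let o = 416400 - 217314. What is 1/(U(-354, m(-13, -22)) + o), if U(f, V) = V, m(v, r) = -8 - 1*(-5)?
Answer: 1/199083 ≈ 5.0230e-6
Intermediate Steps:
m(v, r) = -3 (m(v, r) = -8 + 5 = -3)
o = 199086
1/(U(-354, m(-13, -22)) + o) = 1/(-3 + 199086) = 1/199083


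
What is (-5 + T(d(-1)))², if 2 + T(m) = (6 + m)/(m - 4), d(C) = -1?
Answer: 64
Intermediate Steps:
T(m) = -2 + (6 + m)/(-4 + m) (T(m) = -2 + (6 + m)/(m - 4) = -2 + (6 + m)/(-4 + m))
(-5 + T(d(-1)))² = (-5 + (14 - 1*(-1))/(-4 - 1))² = (-5 + (14 + 1)/(-5))² = (-5 - ⅕*15)² = (-5 - 3)² = (-8)² = 64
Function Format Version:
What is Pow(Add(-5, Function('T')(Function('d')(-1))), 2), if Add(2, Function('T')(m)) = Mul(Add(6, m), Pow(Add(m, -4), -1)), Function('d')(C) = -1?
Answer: 64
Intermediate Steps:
Function('T')(m) = Add(-2, Mul(Pow(Add(-4, m), -1), Add(6, m))) (Function('T')(m) = Add(-2, Mul(Add(6, m), Pow(Add(m, -4), -1))) = Add(-2, Mul(Add(6, m), Pow(Add(-4, m), -1))) = Add(-2, Mul(Pow(Add(-4, m), -1), Add(6, m))))
Pow(Add(-5, Function('T')(Function('d')(-1))), 2) = Pow(Add(-5, Mul(Pow(Add(-4, -1), -1), Add(14, Mul(-1, -1)))), 2) = Pow(Add(-5, Mul(Pow(-5, -1), Add(14, 1))), 2) = Pow(Add(-5, Mul(Rational(-1, 5), 15)), 2) = Pow(Add(-5, -3), 2) = Pow(-8, 2) = 64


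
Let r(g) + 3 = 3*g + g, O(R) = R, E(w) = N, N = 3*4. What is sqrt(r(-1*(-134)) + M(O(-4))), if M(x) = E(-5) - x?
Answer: 3*sqrt(61) ≈ 23.431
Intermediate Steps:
N = 12
E(w) = 12
r(g) = -3 + 4*g (r(g) = -3 + (3*g + g) = -3 + 4*g)
M(x) = 12 - x
sqrt(r(-1*(-134)) + M(O(-4))) = sqrt((-3 + 4*(-1*(-134))) + (12 - 1*(-4))) = sqrt((-3 + 4*134) + (12 + 4)) = sqrt((-3 + 536) + 16) = sqrt(533 + 16) = sqrt(549) = 3*sqrt(61)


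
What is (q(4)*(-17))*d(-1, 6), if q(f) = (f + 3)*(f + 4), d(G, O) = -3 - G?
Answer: 1904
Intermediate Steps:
q(f) = (3 + f)*(4 + f)
(q(4)*(-17))*d(-1, 6) = ((12 + 4² + 7*4)*(-17))*(-3 - 1*(-1)) = ((12 + 16 + 28)*(-17))*(-3 + 1) = (56*(-17))*(-2) = -952*(-2) = 1904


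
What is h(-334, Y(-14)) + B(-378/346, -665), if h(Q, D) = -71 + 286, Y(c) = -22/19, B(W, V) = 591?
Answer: 806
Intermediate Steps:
Y(c) = -22/19 (Y(c) = -22*1/19 = -22/19)
h(Q, D) = 215
h(-334, Y(-14)) + B(-378/346, -665) = 215 + 591 = 806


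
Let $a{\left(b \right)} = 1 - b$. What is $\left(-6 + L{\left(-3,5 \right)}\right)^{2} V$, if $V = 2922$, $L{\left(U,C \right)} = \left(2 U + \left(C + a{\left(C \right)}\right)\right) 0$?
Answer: $105192$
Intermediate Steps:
$L{\left(U,C \right)} = 0$ ($L{\left(U,C \right)} = \left(2 U + \left(C - \left(-1 + C\right)\right)\right) 0 = \left(2 U + 1\right) 0 = \left(1 + 2 U\right) 0 = 0$)
$\left(-6 + L{\left(-3,5 \right)}\right)^{2} V = \left(-6 + 0\right)^{2} \cdot 2922 = \left(-6\right)^{2} \cdot 2922 = 36 \cdot 2922 = 105192$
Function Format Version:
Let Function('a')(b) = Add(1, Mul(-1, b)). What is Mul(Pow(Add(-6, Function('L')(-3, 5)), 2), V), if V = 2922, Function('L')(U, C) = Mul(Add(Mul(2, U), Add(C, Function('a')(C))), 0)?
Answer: 105192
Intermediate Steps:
Function('L')(U, C) = 0 (Function('L')(U, C) = Mul(Add(Mul(2, U), Add(C, Add(1, Mul(-1, C)))), 0) = Mul(Add(Mul(2, U), 1), 0) = Mul(Add(1, Mul(2, U)), 0) = 0)
Mul(Pow(Add(-6, Function('L')(-3, 5)), 2), V) = Mul(Pow(Add(-6, 0), 2), 2922) = Mul(Pow(-6, 2), 2922) = Mul(36, 2922) = 105192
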